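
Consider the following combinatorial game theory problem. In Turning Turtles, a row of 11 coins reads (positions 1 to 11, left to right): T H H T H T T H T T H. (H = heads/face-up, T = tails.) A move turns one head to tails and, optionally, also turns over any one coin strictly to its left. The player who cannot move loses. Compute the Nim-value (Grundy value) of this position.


Coins: T H H T H T T H T T H
Key fact: a single head at position k behaves exactly like a Nim heap of size k (turning it to T and optionally flipping a coin at j < k corresponds to moving the heap from k to j, or to 0), and heads combine as a disjunctive sum (two heads at the same place would cancel, matching j XOR j = 0). So the Nim-value is the XOR of the 1-indexed positions of the heads.
Face-up positions (1-indexed): [2, 3, 5, 8, 11]
XOR 0 with 2: 0 XOR 2 = 2
XOR 2 with 3: 2 XOR 3 = 1
XOR 1 with 5: 1 XOR 5 = 4
XOR 4 with 8: 4 XOR 8 = 12
XOR 12 with 11: 12 XOR 11 = 7
Nim-value = 7

7


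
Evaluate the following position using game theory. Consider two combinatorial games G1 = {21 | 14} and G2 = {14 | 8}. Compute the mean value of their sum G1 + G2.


G1 = {21 | 14}, G2 = {14 | 8}
Each is a switch {a | b} with numbers a > b; its mean value is (a + b)/2, and mean value is additive over game sums: m(G1 + G2) = m(G1) + m(G2).
Mean of G1 = (21 + (14))/2 = 35/2 = 35/2
Mean of G2 = (14 + (8))/2 = 22/2 = 11
Mean of G1 + G2 = 35/2 + 11 = 57/2

57/2


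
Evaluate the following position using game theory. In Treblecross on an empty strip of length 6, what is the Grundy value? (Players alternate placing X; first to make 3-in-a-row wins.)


Treblecross: place X on empty cells; 3-in-a-row wins.
Playing within two cells of an existing X lets the opponent win at once, so sensible play treats the cells i-2..i+2 around each X as dead. The player left with no safe cell loses, so this is a normal-play take-away game on strips of safe cells.
Placing X at cell i (0-indexed) of a strip of k safe cells leaves independent strips of sizes max(0, i-2) and max(0, k-i-3). Hence G(k) = mex{ G(max(0,i-2)) XOR G(max(0,k-i-3)) : 0 <= i < k }, with G(0) = 0.
G(1): splits (0,0):0^0=0 -> mex({0}) = 1
G(2): splits (0,0):0^0=0 -> mex({0}) = 1
G(3): splits (0,0):0^0=0 -> mex({0}) = 1
G(4): splits (0,1):0^1=1 (0,0):0^0=0 -> mex({0, 1}) = 2
G(5): splits (0,2):0^1=1 (0,1):0^1=1 (0,0):0^0=0 -> mex({0, 1}) = 2
G(6) = mex({1}) = 0
Therefore G(6) = 0.

0


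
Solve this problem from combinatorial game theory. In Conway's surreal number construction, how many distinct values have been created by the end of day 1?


Day 0: {|} = 0 is born. Count = 1.
Day n: the number of surreal numbers born by day n is 2^(n+1) - 1.
By day 0: 2^1 - 1 = 1
By day 1: 2^2 - 1 = 3
By day 1: 3 surreal numbers.

3


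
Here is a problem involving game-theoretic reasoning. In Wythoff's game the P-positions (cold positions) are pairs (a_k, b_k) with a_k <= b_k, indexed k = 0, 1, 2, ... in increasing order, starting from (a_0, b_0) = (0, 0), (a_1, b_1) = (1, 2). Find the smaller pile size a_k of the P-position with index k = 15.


By Wythoff's theorem, a_k = floor(k * phi) and b_k = floor(k * phi^2) = a_k + k, where phi = (1 + sqrt(5))/2 is the golden ratio.
phi = (1 + sqrt(5))/2 = 1.618034
k = 15
k * phi = 15 * 1.618034 = 24.270510
a_15 = floor(k * phi) = 24

24


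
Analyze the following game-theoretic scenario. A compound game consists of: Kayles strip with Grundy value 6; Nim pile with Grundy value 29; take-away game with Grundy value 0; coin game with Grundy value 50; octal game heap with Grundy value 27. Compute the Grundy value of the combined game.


By the Sprague-Grundy theorem, the Grundy value of a sum of games is the XOR of individual Grundy values.
Kayles strip: Grundy value = 6. Running XOR: 0 XOR 6 = 6
Nim pile: Grundy value = 29. Running XOR: 6 XOR 29 = 27
take-away game: Grundy value = 0. Running XOR: 27 XOR 0 = 27
coin game: Grundy value = 50. Running XOR: 27 XOR 50 = 41
octal game heap: Grundy value = 27. Running XOR: 41 XOR 27 = 50
The combined Grundy value is 50.

50


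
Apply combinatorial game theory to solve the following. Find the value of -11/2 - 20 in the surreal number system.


x = -11/2, y = 20
Converting to common denominator: 2
x = -11/2, y = 40/2
x - y = -11/2 - 20 = -51/2

-51/2


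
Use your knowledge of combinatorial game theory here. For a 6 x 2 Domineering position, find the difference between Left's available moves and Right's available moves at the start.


Board is 6 x 2 (rows x cols).
Left (vertical) placements: (rows-1) * cols = 5 * 2 = 10
Right (horizontal) placements: rows * (cols-1) = 6 * 1 = 6
Advantage = Left - Right = 10 - 6 = 4

4


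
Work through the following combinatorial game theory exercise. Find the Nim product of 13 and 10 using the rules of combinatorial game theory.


Nim multiplication is bilinear over XOR: (u XOR v) * w = (u*w) XOR (v*w).
So we split each operand into its bit components and XOR the pairwise Nim products.
13 = 1 + 4 + 8 (as XOR of powers of 2).
10 = 2 + 8 (as XOR of powers of 2).
Using the standard Nim-product table on single bits:
  2*2 = 3,   2*4 = 8,   2*8 = 12,
  4*4 = 6,   4*8 = 11,  8*8 = 13,
and  1*x = x (identity), k*l = l*k (commutative).
Pairwise Nim products:
  1 * 2 = 2
  1 * 8 = 8
  4 * 2 = 8
  4 * 8 = 11
  8 * 2 = 12
  8 * 8 = 13
XOR them: 2 XOR 8 XOR 8 XOR 11 XOR 12 XOR 13 = 8.
Result: 13 * 10 = 8 (in Nim).

8


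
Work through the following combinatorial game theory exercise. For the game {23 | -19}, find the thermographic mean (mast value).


Game = {23 | -19}, a switch {a | b} with numbers a > b.
Its thermograph has left wall a - t and right wall b + t, which meet at t = (a - b)/2, where both equal (a + b)/2. So the mast (mean value) is at (a + b)/2.
Mean = (23 + (-19))/2 = 4/2 = 2

2


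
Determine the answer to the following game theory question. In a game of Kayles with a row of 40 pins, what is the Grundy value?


Kayles: a move removes 1 or 2 adjacent pins from a contiguous row.
Removing pins from a row of k leaves two independent rows (a, b) with a + b = k - 1 (one pin) or a + b = k - 2 (two pins); an end removal gives a = 0.
By Sprague-Grundy, G(k) = mex{ G(a) XOR G(b) } over all these splits. G(0) = 0.
G(1): splits (0,0):0^0=0 -> mex({0}) = 1
G(2): splits (0,1):0^1=1 (0,0):0^0=0 -> mex({0, 1}) = 2
G(3): splits (0,2):0^2=2 (1,1):1^1=0 (0,1):0^1=1 -> mex({0, 1, 2}) = 3
G(4): splits (0,3):0^3=3 (1,2):1^2=3 (0,2):0^2=2 (1,1):1^1=0 -> mex({0, 2, 3}) = 1
G(5): splits (0,4):0^1=1 (1,3):1^3=2 (2,2):2^2=0 (0,3):0^3=3 (1,2):1^2=3 -> mex({0, 1, 2, 3}) = 4
G(6) = mex({0, 1, 2, 4}) = 3
G(7) = mex({0, 1, 3, 4, 5}) = 2
G(8) = mex({0, 2, 3, 5, 6}) = 1
G(9) = mex({0, 1, 2, 3, 6, 7}) = 4
G(10) = mex({0, 1, 3, 4, 5, 7}) = 2
G(11) = mex({0, 1, 2, 3, 4, 5}) = 6
G(12) = mex({0, 1, 2, 3, 5, 6, 7}) = 4
G(13) = mex({0, 2, 3, 4, 6, 7}) = 1
G(14) = mex({0, 1, 4, 5, 6, 7}) = 2
G(15) = mex({0, 1, 2, 3, 4, 5, 6}) = 7
G(16) = mex({0, 2, 3, 5, 6, 7}) = 1
G(17) = mex({0, 1, 2, 3, 5, 6, 7}) = 4
G(18) = mex({0, 1, 2, 4, 5, 6}) = 3
G(19) = mex({0, 1, 3, 4, 5, 7}) = 2
G(20) = mex({0, 2, 3, 4, 5, 6, 7}) = 1
G(21) = mex({0, 1, 2, 3, 5, 6, 7}) = 4
G(22) = mex({0, 1, 2, 3, 4, 5, 7}) = 6
G(23) = mex({0, 1, 2, 3, 4, 5, 6}) = 7
G(24) = mex({0, 1, 2, 3, 5, 6, 7}) = 4
G(25) = mex({0, 2, 3, 4, 6, 7}) = 1
G(26) = mex({0, 1, 3, 4, 5, 6, 7}) = 2
G(27) = mex({0, 1, 2, 3, 4, 5, 6, 7}) = 8
G(28) = mex({0, 1, 2, 3, 4, 6, 7, 8}) = 5
G(29) = mex({0, 1, 2, 3, 5, 6, 7, 8, 9}) = 4
G(30) = mex({0, 1, 2, 3, 4, 5, 6, 9, 10}) = 7
G(31) = mex({0, 1, 3, 4, 5, 7, 10, 11}) = 2
G(32) = mex({0, 2, 3, 4, 5, 6, 7, 9, 11}) = 1
G(33) = mex({0, 1, 2, 3, 4, 5, 6, 7, 9, 12}) = 8
G(34) = mex({0, 1, 2, 3, 4, 5, 7, 8, 11, 12}) = 6
G(35) = mex({0, 1, 2, 3, 4, 5, 6, 8, 9, 10, 11}) = 7
G(36) = mex({0, 1, 2, 3, 5, 6, 7, 9, 10}) = 4
G(37) = mex({0, 2, 3, 4, 6, 7, 9, 10, 11, 12}) = 1
G(38) = mex({0, 1, 3, 4, 5, 6, 7, 9, 10, 11, 12}) = 2
G(39) = mex({0, 1, 2, 4, 5, 6, 7, 9, 10, 12, 14}) = 3
G(40) = mex({0, 2, 3, 4, 6, 7, 11, 12, 14}) = 1
Therefore G(40) = 1.

1


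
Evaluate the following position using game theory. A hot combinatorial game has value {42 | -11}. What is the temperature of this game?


The game is {42 | -11}, a switch {a | b} with numbers a > b.
Cooling {a | b} by t gives {a - t | b + t}, which stops being hot when a - t = b + t, i.e. at t = (a - b)/2. So the temperature of a switch is (a - b)/2.
Temperature = (Left option - Right option) / 2
= (42 - (-11)) / 2
= 53 / 2
= 53/2

53/2


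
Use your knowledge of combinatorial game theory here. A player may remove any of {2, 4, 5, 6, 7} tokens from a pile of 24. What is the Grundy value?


The subtraction set is S = {2, 4, 5, 6, 7}.
G(k) = mex{ G(k - s) : s in S, s <= k }. We compute iteratively: G(0) = 0.
G(1) = mex({}) = 0
G(2) = mex({0}) = 1
G(3) = mex({0}) = 1
G(4) = mex({0, 1}) = 2
G(5) = mex({0, 1}) = 2
G(6) = mex({0, 1, 2}) = 3
G(7) = mex({0, 1, 2}) = 3
G(8) = mex({0, 1, 2, 3}) = 4
G(9) = mex({1, 2, 3}) = 0
G(10) = mex({1, 2, 3, 4}) = 0
G(11) = mex({0, 2, 3}) = 1
G(12) = mex({0, 2, 3, 4}) = 1
G(13) = mex({0, 1, 3, 4}) = 2
G(14) = mex({0, 1, 3, 4}) = 2
G(15) = mex({0, 1, 2, 4}) = 3
Observe that G(9)..G(15) = 0, 0, 1, 1, 2, 2, 3 repeats G(0)..G(6) = 0, 0, 1, 1, 2, 2, 3.
For k >= max(S) = 7, G(k) is determined by the previous 7 values G(k-7)..G(k-1); a window of 7 consecutive values has recurred shifted by 9, so by induction G(k + 9) = G(k) for all k >= 0: the sequence is periodic from the start with period 9.
One period: G(0..8) = 0, 0, 1, 1, 2, 2, 3, 3, 4.
24 mod 9 = 6, so G(24) = G(6) = 3.

3


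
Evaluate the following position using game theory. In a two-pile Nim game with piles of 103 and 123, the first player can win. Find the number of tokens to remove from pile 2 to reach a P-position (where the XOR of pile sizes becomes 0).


Piles: 103 and 123
Current XOR: 103 XOR 123 = 28 (non-zero, so this is an N-position).
To make the XOR zero, we need to find a move that balances the piles.
For pile 2 (size 123): target = 123 XOR 28 = 103
We reduce pile 2 from 123 to 103.
Tokens removed: 123 - 103 = 20
Verification: 103 XOR 103 = 0

20


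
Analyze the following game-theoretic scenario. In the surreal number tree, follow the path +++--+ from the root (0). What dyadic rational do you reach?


Sign expansion: +++--+
Rule: track bounds (lo, hi), initially (-inf, +inf). On '+', the current value becomes lo and we move to the simplest number in (value, hi): value + 1 if hi = +inf, otherwise the midpoint (value + hi)/2. On '-', the current value becomes hi and we move to value - 1 if lo = -inf, otherwise the midpoint (lo + value)/2.
Start at 0.
Step 1: sign = +, move right. Bounds: (0, +inf). Value = 1
Step 2: sign = +, move right. Bounds: (1, +inf). Value = 2
Step 3: sign = +, move right. Bounds: (2, +inf). Value = 3
Step 4: sign = -, move left. Bounds: (2, 3). Value = 5/2
Step 5: sign = -, move left. Bounds: (2, 5/2). Value = 9/4
Step 6: sign = +, move right. Bounds: (9/4, 5/2). Value = 19/8
The surreal number with sign expansion +++--+ is 19/8.

19/8


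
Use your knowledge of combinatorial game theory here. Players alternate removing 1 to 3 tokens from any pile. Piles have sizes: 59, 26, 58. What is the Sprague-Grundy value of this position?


Subtraction set: {1, 2, 3}
For this subtraction set, G(n) = n mod 4 (period = max + 1 = 4).
Pile 1 (size 59): G(59) = 59 mod 4 = 3
Pile 2 (size 26): G(26) = 26 mod 4 = 2
Pile 3 (size 58): G(58) = 58 mod 4 = 2
Total Grundy value = XOR of all: 3 XOR 2 XOR 2 = 3

3


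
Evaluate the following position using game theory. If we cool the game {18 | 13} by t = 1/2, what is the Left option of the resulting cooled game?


Original game: {18 | 13} (a switch {a | b} with a > b).
Cooling by t (for t below the temperature (a - b)/2 = 5/2) taxes each move by t: {a | b} cooled by t is {a - t | b + t}.
Cooling amount: t = 1/2
Cooled Left option: 18 - 1/2 = 35/2
Cooled Right option: 13 + 1/2 = 27/2
Cooled game: {35/2 | 27/2}
Left option = 35/2

35/2


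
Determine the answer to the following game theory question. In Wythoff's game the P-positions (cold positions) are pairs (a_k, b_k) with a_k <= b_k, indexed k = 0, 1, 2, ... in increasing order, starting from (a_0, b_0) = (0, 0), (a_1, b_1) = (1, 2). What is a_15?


By Wythoff's theorem, a_k = floor(k * phi) and b_k = floor(k * phi^2) = a_k + k, where phi = (1 + sqrt(5))/2 is the golden ratio.
phi = (1 + sqrt(5))/2 = 1.618034
k = 15
k * phi = 15 * 1.618034 = 24.270510
a_15 = floor(k * phi) = 24

24


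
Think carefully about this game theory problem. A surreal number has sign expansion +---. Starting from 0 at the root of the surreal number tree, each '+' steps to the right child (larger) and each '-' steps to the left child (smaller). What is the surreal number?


Sign expansion: +---
Rule: track bounds (lo, hi), initially (-inf, +inf). On '+', the current value becomes lo and we move to the simplest number in (value, hi): value + 1 if hi = +inf, otherwise the midpoint (value + hi)/2. On '-', the current value becomes hi and we move to value - 1 if lo = -inf, otherwise the midpoint (lo + value)/2.
Start at 0.
Step 1: sign = +, move right. Bounds: (0, +inf). Value = 1
Step 2: sign = -, move left. Bounds: (0, 1). Value = 1/2
Step 3: sign = -, move left. Bounds: (0, 1/2). Value = 1/4
Step 4: sign = -, move left. Bounds: (0, 1/4). Value = 1/8
The surreal number with sign expansion +--- is 1/8.

1/8


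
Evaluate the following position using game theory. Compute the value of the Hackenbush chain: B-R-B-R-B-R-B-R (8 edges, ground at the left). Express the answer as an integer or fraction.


Edges (from ground): B-R-B-R-B-R-B-R
By Berlekamp's sign-expansion rule, a Blue-Red Hackenbush stalk has the value of the surreal number whose sign sequence is the edge sequence with B -> + and R -> -.
Sign sequence: +-+-+-+-
Trace the sign expansion in the surreal number tree, starting from 0:
Edge 1: B (sign +) -> bounds (0, +inf), value = 1
Edge 2: R (sign -) -> bounds (0, 1), value = 1/2
Edge 3: B (sign +) -> bounds (1/2, 1), value = 3/4
Edge 4: R (sign -) -> bounds (1/2, 3/4), value = 5/8
Edge 5: B (sign +) -> bounds (5/8, 3/4), value = 11/16
Edge 6: R (sign -) -> bounds (5/8, 11/16), value = 21/32
Edge 7: B (sign +) -> bounds (21/32, 11/16), value = 43/64
Edge 8: R (sign -) -> bounds (21/32, 43/64), value = 85/128
Game value = 85/128

85/128


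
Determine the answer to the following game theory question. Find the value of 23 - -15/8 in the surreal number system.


x = 23, y = -15/8
Converting to common denominator: 8
x = 184/8, y = -15/8
x - y = 23 - -15/8 = 199/8

199/8


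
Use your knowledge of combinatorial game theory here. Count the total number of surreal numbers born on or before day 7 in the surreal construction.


Day 0: {|} = 0 is born. Count = 1.
Day n: the number of surreal numbers born by day n is 2^(n+1) - 1.
By day 0: 2^1 - 1 = 1
By day 1: 2^2 - 1 = 3
By day 2: 2^3 - 1 = 7
By day 3: 2^4 - 1 = 15
By day 4: 2^5 - 1 = 31
By day 5: 2^6 - 1 = 63
By day 6: 2^7 - 1 = 127
By day 7: 2^8 - 1 = 255
By day 7: 255 surreal numbers.

255


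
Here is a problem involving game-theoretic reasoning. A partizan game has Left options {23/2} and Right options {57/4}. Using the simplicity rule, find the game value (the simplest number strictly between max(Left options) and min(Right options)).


Left options: {23/2}, max = 23/2
Right options: {57/4}, min = 57/4
All options are numbers and max(Left) < min(Right), so by the simplicity theorem the value is the simplest (earliest-born) number strictly between 23/2 and 57/4.
Integers 12 through 14 all lie strictly between 23/2 and 57/4.
Among integers, the simplest (lowest birthday = smallest |n|; 0 is born on day 0, +-n on day n) is 12.
No non-integer in the interval can be simpler: if x is a non-integer in the interval, then floor(x) or ceil(x) also lies in the interval (the interval contains an integer), and both are proper prefixes of x's sign expansion, i.e. born earlier. So the game value is 12.
Game value = 12

12


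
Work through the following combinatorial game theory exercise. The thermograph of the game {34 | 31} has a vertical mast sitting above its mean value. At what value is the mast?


Game = {34 | 31}, a switch {a | b} with numbers a > b.
Its thermograph has left wall a - t and right wall b + t, which meet at t = (a - b)/2, where both equal (a + b)/2. So the mast (mean value) is at (a + b)/2.
Mean = (34 + (31))/2 = 65/2 = 65/2

65/2


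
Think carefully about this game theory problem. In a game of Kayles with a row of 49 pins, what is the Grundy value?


Kayles: a move removes 1 or 2 adjacent pins from a contiguous row.
Removing pins from a row of k leaves two independent rows (a, b) with a + b = k - 1 (one pin) or a + b = k - 2 (two pins); an end removal gives a = 0.
By Sprague-Grundy, G(k) = mex{ G(a) XOR G(b) } over all these splits. G(0) = 0.
G(1): splits (0,0):0^0=0 -> mex({0}) = 1
G(2): splits (0,1):0^1=1 (0,0):0^0=0 -> mex({0, 1}) = 2
G(3): splits (0,2):0^2=2 (1,1):1^1=0 (0,1):0^1=1 -> mex({0, 1, 2}) = 3
G(4): splits (0,3):0^3=3 (1,2):1^2=3 (0,2):0^2=2 (1,1):1^1=0 -> mex({0, 2, 3}) = 1
G(5): splits (0,4):0^1=1 (1,3):1^3=2 (2,2):2^2=0 (0,3):0^3=3 (1,2):1^2=3 -> mex({0, 1, 2, 3}) = 4
G(6) = mex({0, 1, 2, 4}) = 3
G(7) = mex({0, 1, 3, 4, 5}) = 2
G(8) = mex({0, 2, 3, 5, 6}) = 1
G(9) = mex({0, 1, 2, 3, 6, 7}) = 4
G(10) = mex({0, 1, 3, 4, 5, 7}) = 2
G(11) = mex({0, 1, 2, 3, 4, 5}) = 6
G(12) = mex({0, 1, 2, 3, 5, 6, 7}) = 4
G(13) = mex({0, 2, 3, 4, 6, 7}) = 1
G(14) = mex({0, 1, 4, 5, 6, 7}) = 2
G(15) = mex({0, 1, 2, 3, 4, 5, 6}) = 7
G(16) = mex({0, 2, 3, 5, 6, 7}) = 1
G(17) = mex({0, 1, 2, 3, 5, 6, 7}) = 4
G(18) = mex({0, 1, 2, 4, 5, 6}) = 3
G(19) = mex({0, 1, 3, 4, 5, 7}) = 2
G(20) = mex({0, 2, 3, 4, 5, 6, 7}) = 1
G(21) = mex({0, 1, 2, 3, 5, 6, 7}) = 4
G(22) = mex({0, 1, 2, 3, 4, 5, 7}) = 6
G(23) = mex({0, 1, 2, 3, 4, 5, 6}) = 7
G(24) = mex({0, 1, 2, 3, 5, 6, 7}) = 4
G(25) = mex({0, 2, 3, 4, 6, 7}) = 1
G(26) = mex({0, 1, 3, 4, 5, 6, 7}) = 2
G(27) = mex({0, 1, 2, 3, 4, 5, 6, 7}) = 8
G(28) = mex({0, 1, 2, 3, 4, 6, 7, 8}) = 5
G(29) = mex({0, 1, 2, 3, 5, 6, 7, 8, 9}) = 4
G(30) = mex({0, 1, 2, 3, 4, 5, 6, 9, 10}) = 7
G(31) = mex({0, 1, 3, 4, 5, 7, 10, 11}) = 2
G(32) = mex({0, 2, 3, 4, 5, 6, 7, 9, 11}) = 1
G(33) = mex({0, 1, 2, 3, 4, 5, 6, 7, 9, 12}) = 8
G(34) = mex({0, 1, 2, 3, 4, 5, 7, 8, 11, 12}) = 6
G(35) = mex({0, 1, 2, 3, 4, 5, 6, 8, 9, 10, 11}) = 7
G(36) = mex({0, 1, 2, 3, 5, 6, 7, 9, 10}) = 4
G(37) = mex({0, 2, 3, 4, 6, 7, 9, 10, 11, 12}) = 1
G(38) = mex({0, 1, 3, 4, 5, 6, 7, 9, 10, 11, 12}) = 2
G(39) = mex({0, 1, 2, 4, 5, 6, 7, 9, 10, 12, 14}) = 3
G(40) = mex({0, 2, 3, 4, 6, 7, 11, 12, 14}) = 1
G(41) = mex({0, 1, 2, 3, 5, 6, 7, 9, 10, 11, 12}) = 4
G(42) = mex({0, 1, 2, 3, 4, 5, 6, 9, 10}) = 7
G(43) = mex({0, 1, 3, 4, 5, 7, 9, 10, 12, 15}) = 2
G(44) = mex({0, 2, 3, 4, 5, 6, 7, 9, 10, 12, 15}) = 1
G(45) = mex({0, 1, 2, 3, 4, 5, 6, 7, 9, 10, 12, 14}) = 8
G(46) = mex({0, 1, 3, 4, 5, 7, 8, 11, 12, 14}) = 2
G(47) = mex({0, 1, 2, 3, 4, 5, 6, 8, 9, 10, 11, 12}) = 7
G(48) = mex({0, 1, 2, 3, 5, 6, 7, 9, 10}) = 4
G(49) = mex({0, 2, 3, 4, 6, 7, 9, 10, 11, 12, 15}) = 1
Therefore G(49) = 1.

1


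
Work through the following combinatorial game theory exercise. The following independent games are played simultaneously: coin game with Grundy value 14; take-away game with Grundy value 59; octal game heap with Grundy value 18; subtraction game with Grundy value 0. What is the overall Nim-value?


By the Sprague-Grundy theorem, the Grundy value of a sum of games is the XOR of individual Grundy values.
coin game: Grundy value = 14. Running XOR: 0 XOR 14 = 14
take-away game: Grundy value = 59. Running XOR: 14 XOR 59 = 53
octal game heap: Grundy value = 18. Running XOR: 53 XOR 18 = 39
subtraction game: Grundy value = 0. Running XOR: 39 XOR 0 = 39
The combined Grundy value is 39.

39


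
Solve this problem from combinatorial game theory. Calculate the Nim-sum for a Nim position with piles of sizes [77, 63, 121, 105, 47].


We need the XOR (exclusive or) of all pile sizes.
After XOR-ing pile 1 (size 77): 0 XOR 77 = 77
After XOR-ing pile 2 (size 63): 77 XOR 63 = 114
After XOR-ing pile 3 (size 121): 114 XOR 121 = 11
After XOR-ing pile 4 (size 105): 11 XOR 105 = 98
After XOR-ing pile 5 (size 47): 98 XOR 47 = 77
The Nim-value of this position is 77.

77


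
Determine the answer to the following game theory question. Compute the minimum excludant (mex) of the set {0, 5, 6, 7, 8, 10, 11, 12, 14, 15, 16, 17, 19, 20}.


Set = {0, 5, 6, 7, 8, 10, 11, 12, 14, 15, 16, 17, 19, 20}
0 is in the set.
1 is NOT in the set. This is the mex.
mex = 1

1


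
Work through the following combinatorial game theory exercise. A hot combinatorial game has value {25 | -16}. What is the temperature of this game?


The game is {25 | -16}, a switch {a | b} with numbers a > b.
Cooling {a | b} by t gives {a - t | b + t}, which stops being hot when a - t = b + t, i.e. at t = (a - b)/2. So the temperature of a switch is (a - b)/2.
Temperature = (Left option - Right option) / 2
= (25 - (-16)) / 2
= 41 / 2
= 41/2

41/2


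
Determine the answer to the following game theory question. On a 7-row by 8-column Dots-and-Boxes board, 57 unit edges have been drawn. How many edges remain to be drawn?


Grid: 7 x 8 boxes, i.e. 8 rows and 9 columns of dots.
Horizontal edges: (rows + 1) * cols = 8 * 8 = 64
Vertical edges: rows * (cols + 1) = 7 * 9 = 63
Total edges: 64 + 63 = 127
Edges drawn: 57
Remaining: 127 - 57 = 70

70


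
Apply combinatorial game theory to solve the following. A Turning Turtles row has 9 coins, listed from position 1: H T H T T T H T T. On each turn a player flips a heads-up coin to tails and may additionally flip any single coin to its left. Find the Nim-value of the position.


Coins: H T H T T T H T T
Key fact: a single head at position k behaves exactly like a Nim heap of size k (turning it to T and optionally flipping a coin at j < k corresponds to moving the heap from k to j, or to 0), and heads combine as a disjunctive sum (two heads at the same place would cancel, matching j XOR j = 0). So the Nim-value is the XOR of the 1-indexed positions of the heads.
Face-up positions (1-indexed): [1, 3, 7]
XOR 0 with 1: 0 XOR 1 = 1
XOR 1 with 3: 1 XOR 3 = 2
XOR 2 with 7: 2 XOR 7 = 5
Nim-value = 5

5


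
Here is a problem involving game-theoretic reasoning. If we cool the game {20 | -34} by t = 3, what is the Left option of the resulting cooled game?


Original game: {20 | -34} (a switch {a | b} with a > b).
Cooling by t (for t below the temperature (a - b)/2 = 27) taxes each move by t: {a | b} cooled by t is {a - t | b + t}.
Cooling amount: t = 3
Cooled Left option: 20 - 3 = 17
Cooled Right option: -34 + 3 = -31
Cooled game: {17 | -31}
Left option = 17

17


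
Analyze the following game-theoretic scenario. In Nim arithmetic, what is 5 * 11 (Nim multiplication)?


Nim multiplication is bilinear over XOR: (u XOR v) * w = (u*w) XOR (v*w).
So we split each operand into its bit components and XOR the pairwise Nim products.
5 = 1 + 4 (as XOR of powers of 2).
11 = 1 + 2 + 8 (as XOR of powers of 2).
Using the standard Nim-product table on single bits:
  2*2 = 3,   2*4 = 8,   2*8 = 12,
  4*4 = 6,   4*8 = 11,  8*8 = 13,
and  1*x = x (identity), k*l = l*k (commutative).
Pairwise Nim products:
  1 * 1 = 1
  1 * 2 = 2
  1 * 8 = 8
  4 * 1 = 4
  4 * 2 = 8
  4 * 8 = 11
XOR them: 1 XOR 2 XOR 8 XOR 4 XOR 8 XOR 11 = 12.
Result: 5 * 11 = 12 (in Nim).

12


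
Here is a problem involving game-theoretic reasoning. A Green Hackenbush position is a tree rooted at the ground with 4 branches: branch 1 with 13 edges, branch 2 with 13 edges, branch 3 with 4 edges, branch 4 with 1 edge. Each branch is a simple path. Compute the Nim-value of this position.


The tree has 4 branches from the ground vertex.
In Green Hackenbush, the Nim-value of a simple path of length k is k.
Branch 1: length 13, Nim-value = 13
Branch 2: length 13, Nim-value = 13
Branch 3: length 4, Nim-value = 4
Branch 4: length 1, Nim-value = 1
Total Nim-value = XOR of all branch values:
0 XOR 13 = 13
13 XOR 13 = 0
0 XOR 4 = 4
4 XOR 1 = 5
Nim-value of the tree = 5

5


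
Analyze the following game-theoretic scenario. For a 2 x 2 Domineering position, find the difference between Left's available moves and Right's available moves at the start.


Board is 2 x 2 (rows x cols).
Left (vertical) placements: (rows-1) * cols = 1 * 2 = 2
Right (horizontal) placements: rows * (cols-1) = 2 * 1 = 2
Advantage = Left - Right = 2 - 2 = 0

0


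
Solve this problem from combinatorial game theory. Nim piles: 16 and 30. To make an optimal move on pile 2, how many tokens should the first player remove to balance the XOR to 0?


Piles: 16 and 30
Current XOR: 16 XOR 30 = 14 (non-zero, so this is an N-position).
To make the XOR zero, we need to find a move that balances the piles.
For pile 2 (size 30): target = 30 XOR 14 = 16
We reduce pile 2 from 30 to 16.
Tokens removed: 30 - 16 = 14
Verification: 16 XOR 16 = 0

14


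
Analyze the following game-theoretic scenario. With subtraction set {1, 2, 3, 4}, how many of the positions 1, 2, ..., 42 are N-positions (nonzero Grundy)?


Subtraction set S = {1, 2, 3, 4}, so G(n) = n mod 5.
G(n) = 0 when n is a multiple of 5.
Multiples of 5 in [1, 42]: 8
N-positions (nonzero Grundy) = 42 - 8 = 34

34


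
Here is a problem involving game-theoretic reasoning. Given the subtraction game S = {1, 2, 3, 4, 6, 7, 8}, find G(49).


The subtraction set is S = {1, 2, 3, 4, 6, 7, 8}.
G(k) = mex{ G(k - s) : s in S, s <= k }. We compute iteratively: G(0) = 0.
G(1) = mex({0}) = 1
G(2) = mex({0, 1}) = 2
G(3) = mex({0, 1, 2}) = 3
G(4) = mex({0, 1, 2, 3}) = 4
G(5) = mex({1, 2, 3, 4}) = 0
G(6) = mex({0, 2, 3, 4}) = 1
G(7) = mex({0, 1, 3, 4}) = 2
G(8) = mex({0, 1, 2, 4}) = 3
G(9) = mex({0, 1, 2, 3}) = 4
G(10) = mex({1, 2, 3, 4}) = 0
G(11) = mex({0, 2, 3, 4}) = 1
G(12) = mex({0, 1, 3, 4}) = 2
Observe that G(5)..G(12) = 0, 1, 2, 3, 4, 0, 1, 2 repeats G(0)..G(7) = 0, 1, 2, 3, 4, 0, 1, 2.
For k >= max(S) = 8, G(k) is determined by the previous 8 values G(k-8)..G(k-1); a window of 8 consecutive values has recurred shifted by 5, so by induction G(k + 5) = G(k) for all k >= 0: the sequence is periodic from the start with period 5.
One period: G(0..4) = 0, 1, 2, 3, 4.
49 mod 5 = 4, so G(49) = G(4) = 4.

4


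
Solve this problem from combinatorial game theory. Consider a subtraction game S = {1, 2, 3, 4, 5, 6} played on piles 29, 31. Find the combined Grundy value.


Subtraction set: {1, 2, 3, 4, 5, 6}
For this subtraction set, G(n) = n mod 7 (period = max + 1 = 7).
Pile 1 (size 29): G(29) = 29 mod 7 = 1
Pile 2 (size 31): G(31) = 31 mod 7 = 3
Total Grundy value = XOR of all: 1 XOR 3 = 2

2


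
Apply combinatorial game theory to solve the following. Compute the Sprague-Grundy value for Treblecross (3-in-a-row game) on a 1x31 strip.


Treblecross: place X on empty cells; 3-in-a-row wins.
Playing within two cells of an existing X lets the opponent win at once, so sensible play treats the cells i-2..i+2 around each X as dead. The player left with no safe cell loses, so this is a normal-play take-away game on strips of safe cells.
Placing X at cell i (0-indexed) of a strip of k safe cells leaves independent strips of sizes max(0, i-2) and max(0, k-i-3). Hence G(k) = mex{ G(max(0,i-2)) XOR G(max(0,k-i-3)) : 0 <= i < k }, with G(0) = 0.
G(1): splits (0,0):0^0=0 -> mex({0}) = 1
G(2): splits (0,0):0^0=0 -> mex({0}) = 1
G(3): splits (0,0):0^0=0 -> mex({0}) = 1
G(4): splits (0,1):0^1=1 (0,0):0^0=0 -> mex({0, 1}) = 2
G(5): splits (0,2):0^1=1 (0,1):0^1=1 (0,0):0^0=0 -> mex({0, 1}) = 2
G(6) = mex({1}) = 0
G(7) = mex({0, 1, 2}) = 3
G(8) = mex({0, 1, 2}) = 3
G(9) = mex({0, 2}) = 1
G(10) = mex({0, 2, 3}) = 1
G(11) = mex({0, 3}) = 1
G(12) = mex({1, 3}) = 0
G(13) = mex({0, 1, 2, 3}) = 4
G(14) = mex({0, 1, 2}) = 3
G(15) = mex({0, 1, 2}) = 3
G(16) = mex({0, 1, 2, 4}) = 3
G(17) = mex({0, 1, 3, 4}) = 2
G(18) = mex({0, 1, 3, 4}) = 2
G(19) = mex({0, 1, 3, 5}) = 2
G(20) = mex({0, 1, 2, 3, 5}) = 4
G(21) = mex({0, 1, 2, 3, 5}) = 4
G(22) = mex({1, 2, 6}) = 0
G(23) = mex({0, 1, 2, 3, 4, 6}) = 5
G(24) = mex({0, 1, 2, 3, 4}) = 5
G(25) = mex({0, 1, 3, 4, 7}) = 2
G(26) = mex({0, 1, 3, 4, 5, 7}) = 2
G(27) = mex({0, 1, 3, 5}) = 2
G(28) = mex({0, 1, 2, 5}) = 3
G(29) = mex({0, 1, 2, 4, 5, 6}) = 3
G(30) = mex({1, 2, 4, 6}) = 0
G(31) = mex({0, 1, 2, 3, 4, 6}) = 5
Therefore G(31) = 5.

5


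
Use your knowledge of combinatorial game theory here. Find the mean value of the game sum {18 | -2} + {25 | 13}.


G1 = {18 | -2}, G2 = {25 | 13}
Each is a switch {a | b} with numbers a > b; its mean value is (a + b)/2, and mean value is additive over game sums: m(G1 + G2) = m(G1) + m(G2).
Mean of G1 = (18 + (-2))/2 = 16/2 = 8
Mean of G2 = (25 + (13))/2 = 38/2 = 19
Mean of G1 + G2 = 8 + 19 = 27

27


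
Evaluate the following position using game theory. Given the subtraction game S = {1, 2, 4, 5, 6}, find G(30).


The subtraction set is S = {1, 2, 4, 5, 6}.
G(k) = mex{ G(k - s) : s in S, s <= k }. We compute iteratively: G(0) = 0.
G(1) = mex({0}) = 1
G(2) = mex({0, 1}) = 2
G(3) = mex({1, 2}) = 0
G(4) = mex({0, 2}) = 1
G(5) = mex({0, 1}) = 2
G(6) = mex({0, 1, 2}) = 3
G(7) = mex({0, 1, 2, 3}) = 4
G(8) = mex({0, 1, 2, 3, 4}) = 5
G(9) = mex({0, 1, 2, 4, 5}) = 3
G(10) = mex({1, 2, 3, 5}) = 0
G(11) = mex({0, 2, 3, 4}) = 1
G(12) = mex({0, 1, 3, 4, 5}) = 2
G(13) = mex({1, 2, 3, 4, 5}) = 0
G(14) = mex({0, 2, 3, 5}) = 1
G(15) = mex({0, 1, 3}) = 2
Observe that G(10)..G(15) = 0, 1, 2, 0, 1, 2 repeats G(0)..G(5) = 0, 1, 2, 0, 1, 2.
For k >= max(S) = 6, G(k) is determined by the previous 6 values G(k-6)..G(k-1); a window of 6 consecutive values has recurred shifted by 10, so by induction G(k + 10) = G(k) for all k >= 0: the sequence is periodic from the start with period 10.
One period: G(0..9) = 0, 1, 2, 0, 1, 2, 3, 4, 5, 3.
30 mod 10 = 0, so G(30) = G(0) = 0.

0


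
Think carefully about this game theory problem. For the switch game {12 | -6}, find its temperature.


The game is {12 | -6}, a switch {a | b} with numbers a > b.
Cooling {a | b} by t gives {a - t | b + t}, which stops being hot when a - t = b + t, i.e. at t = (a - b)/2. So the temperature of a switch is (a - b)/2.
Temperature = (Left option - Right option) / 2
= (12 - (-6)) / 2
= 18 / 2
= 9

9


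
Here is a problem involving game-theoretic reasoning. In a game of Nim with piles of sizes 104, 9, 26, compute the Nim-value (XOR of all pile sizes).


We need the XOR (exclusive or) of all pile sizes.
After XOR-ing pile 1 (size 104): 0 XOR 104 = 104
After XOR-ing pile 2 (size 9): 104 XOR 9 = 97
After XOR-ing pile 3 (size 26): 97 XOR 26 = 123
The Nim-value of this position is 123.

123


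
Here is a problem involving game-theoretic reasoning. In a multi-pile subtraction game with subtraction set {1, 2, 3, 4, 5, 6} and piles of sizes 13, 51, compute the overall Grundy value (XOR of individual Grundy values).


Subtraction set: {1, 2, 3, 4, 5, 6}
For this subtraction set, G(n) = n mod 7 (period = max + 1 = 7).
Pile 1 (size 13): G(13) = 13 mod 7 = 6
Pile 2 (size 51): G(51) = 51 mod 7 = 2
Total Grundy value = XOR of all: 6 XOR 2 = 4

4


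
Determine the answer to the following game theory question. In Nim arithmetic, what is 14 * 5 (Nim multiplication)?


Nim multiplication is bilinear over XOR: (u XOR v) * w = (u*w) XOR (v*w).
So we split each operand into its bit components and XOR the pairwise Nim products.
14 = 2 + 4 + 8 (as XOR of powers of 2).
5 = 1 + 4 (as XOR of powers of 2).
Using the standard Nim-product table on single bits:
  2*2 = 3,   2*4 = 8,   2*8 = 12,
  4*4 = 6,   4*8 = 11,  8*8 = 13,
and  1*x = x (identity), k*l = l*k (commutative).
Pairwise Nim products:
  2 * 1 = 2
  2 * 4 = 8
  4 * 1 = 4
  4 * 4 = 6
  8 * 1 = 8
  8 * 4 = 11
XOR them: 2 XOR 8 XOR 4 XOR 6 XOR 8 XOR 11 = 11.
Result: 14 * 5 = 11 (in Nim).

11


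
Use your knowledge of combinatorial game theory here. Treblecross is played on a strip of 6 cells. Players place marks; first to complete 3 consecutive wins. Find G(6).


Treblecross: place X on empty cells; 3-in-a-row wins.
Playing within two cells of an existing X lets the opponent win at once, so sensible play treats the cells i-2..i+2 around each X as dead. The player left with no safe cell loses, so this is a normal-play take-away game on strips of safe cells.
Placing X at cell i (0-indexed) of a strip of k safe cells leaves independent strips of sizes max(0, i-2) and max(0, k-i-3). Hence G(k) = mex{ G(max(0,i-2)) XOR G(max(0,k-i-3)) : 0 <= i < k }, with G(0) = 0.
G(1): splits (0,0):0^0=0 -> mex({0}) = 1
G(2): splits (0,0):0^0=0 -> mex({0}) = 1
G(3): splits (0,0):0^0=0 -> mex({0}) = 1
G(4): splits (0,1):0^1=1 (0,0):0^0=0 -> mex({0, 1}) = 2
G(5): splits (0,2):0^1=1 (0,1):0^1=1 (0,0):0^0=0 -> mex({0, 1}) = 2
G(6) = mex({1}) = 0
Therefore G(6) = 0.

0


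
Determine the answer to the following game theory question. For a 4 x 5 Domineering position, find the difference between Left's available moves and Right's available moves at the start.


Board is 4 x 5 (rows x cols).
Left (vertical) placements: (rows-1) * cols = 3 * 5 = 15
Right (horizontal) placements: rows * (cols-1) = 4 * 4 = 16
Advantage = Left - Right = 15 - 16 = -1

-1


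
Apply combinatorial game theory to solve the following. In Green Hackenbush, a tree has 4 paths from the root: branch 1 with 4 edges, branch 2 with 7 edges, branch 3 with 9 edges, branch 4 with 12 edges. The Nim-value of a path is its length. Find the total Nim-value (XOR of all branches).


The tree has 4 branches from the ground vertex.
In Green Hackenbush, the Nim-value of a simple path of length k is k.
Branch 1: length 4, Nim-value = 4
Branch 2: length 7, Nim-value = 7
Branch 3: length 9, Nim-value = 9
Branch 4: length 12, Nim-value = 12
Total Nim-value = XOR of all branch values:
0 XOR 4 = 4
4 XOR 7 = 3
3 XOR 9 = 10
10 XOR 12 = 6
Nim-value of the tree = 6

6


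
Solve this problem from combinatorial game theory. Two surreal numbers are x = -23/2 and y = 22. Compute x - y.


x = -23/2, y = 22
Converting to common denominator: 2
x = -23/2, y = 44/2
x - y = -23/2 - 22 = -67/2

-67/2


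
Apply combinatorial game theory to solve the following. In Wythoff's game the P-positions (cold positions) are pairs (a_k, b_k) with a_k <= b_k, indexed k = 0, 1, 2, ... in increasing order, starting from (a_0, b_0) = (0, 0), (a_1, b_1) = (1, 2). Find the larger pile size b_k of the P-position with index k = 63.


By Wythoff's theorem, a_k = floor(k * phi) and b_k = floor(k * phi^2) = a_k + k, where phi = (1 + sqrt(5))/2 is the golden ratio.
phi = (1 + sqrt(5))/2 = 1.618034
phi^2 = phi + 1 = 2.618034
k = 63
k * phi^2 = 63 * 2.618034 = 164.936141
b_63 = floor(k * phi^2) = 164 (check: a_63 + k = 101 + 63 = 164)

164


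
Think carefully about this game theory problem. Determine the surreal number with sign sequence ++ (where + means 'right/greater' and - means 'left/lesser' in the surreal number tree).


Sign expansion: ++
Rule: track bounds (lo, hi), initially (-inf, +inf). On '+', the current value becomes lo and we move to the simplest number in (value, hi): value + 1 if hi = +inf, otherwise the midpoint (value + hi)/2. On '-', the current value becomes hi and we move to value - 1 if lo = -inf, otherwise the midpoint (lo + value)/2.
Start at 0.
Step 1: sign = +, move right. Bounds: (0, +inf). Value = 1
Step 2: sign = +, move right. Bounds: (1, +inf). Value = 2
The surreal number with sign expansion ++ is 2.

2


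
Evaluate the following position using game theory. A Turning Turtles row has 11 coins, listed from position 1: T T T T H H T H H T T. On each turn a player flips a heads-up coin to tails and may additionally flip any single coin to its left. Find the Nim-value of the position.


Coins: T T T T H H T H H T T
Key fact: a single head at position k behaves exactly like a Nim heap of size k (turning it to T and optionally flipping a coin at j < k corresponds to moving the heap from k to j, or to 0), and heads combine as a disjunctive sum (two heads at the same place would cancel, matching j XOR j = 0). So the Nim-value is the XOR of the 1-indexed positions of the heads.
Face-up positions (1-indexed): [5, 6, 8, 9]
XOR 0 with 5: 0 XOR 5 = 5
XOR 5 with 6: 5 XOR 6 = 3
XOR 3 with 8: 3 XOR 8 = 11
XOR 11 with 9: 11 XOR 9 = 2
Nim-value = 2

2


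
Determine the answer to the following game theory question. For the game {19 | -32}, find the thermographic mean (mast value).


Game = {19 | -32}, a switch {a | b} with numbers a > b.
Its thermograph has left wall a - t and right wall b + t, which meet at t = (a - b)/2, where both equal (a + b)/2. So the mast (mean value) is at (a + b)/2.
Mean = (19 + (-32))/2 = -13/2 = -13/2

-13/2


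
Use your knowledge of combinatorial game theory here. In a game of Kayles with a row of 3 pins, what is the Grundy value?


Kayles: a move removes 1 or 2 adjacent pins from a contiguous row.
Removing pins from a row of k leaves two independent rows (a, b) with a + b = k - 1 (one pin) or a + b = k - 2 (two pins); an end removal gives a = 0.
By Sprague-Grundy, G(k) = mex{ G(a) XOR G(b) } over all these splits. G(0) = 0.
G(1): splits (0,0):0^0=0 -> mex({0}) = 1
G(2): splits (0,1):0^1=1 (0,0):0^0=0 -> mex({0, 1}) = 2
G(3): splits (0,2):0^2=2 (1,1):1^1=0 (0,1):0^1=1 -> mex({0, 1, 2}) = 3
Therefore G(3) = 3.

3


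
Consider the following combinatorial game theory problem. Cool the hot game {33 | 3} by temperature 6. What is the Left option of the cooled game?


Original game: {33 | 3} (a switch {a | b} with a > b).
Cooling by t (for t below the temperature (a - b)/2 = 15) taxes each move by t: {a | b} cooled by t is {a - t | b + t}.
Cooling amount: t = 6
Cooled Left option: 33 - 6 = 27
Cooled Right option: 3 + 6 = 9
Cooled game: {27 | 9}
Left option = 27

27


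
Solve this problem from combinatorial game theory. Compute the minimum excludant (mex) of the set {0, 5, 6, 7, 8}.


Set = {0, 5, 6, 7, 8}
0 is in the set.
1 is NOT in the set. This is the mex.
mex = 1

1


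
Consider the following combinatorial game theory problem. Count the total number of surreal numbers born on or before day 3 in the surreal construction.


Day 0: {|} = 0 is born. Count = 1.
Day n: the number of surreal numbers born by day n is 2^(n+1) - 1.
By day 0: 2^1 - 1 = 1
By day 1: 2^2 - 1 = 3
By day 2: 2^3 - 1 = 7
By day 3: 2^4 - 1 = 15
By day 3: 15 surreal numbers.

15


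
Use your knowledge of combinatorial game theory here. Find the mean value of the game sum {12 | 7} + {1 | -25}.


G1 = {12 | 7}, G2 = {1 | -25}
Each is a switch {a | b} with numbers a > b; its mean value is (a + b)/2, and mean value is additive over game sums: m(G1 + G2) = m(G1) + m(G2).
Mean of G1 = (12 + (7))/2 = 19/2 = 19/2
Mean of G2 = (1 + (-25))/2 = -24/2 = -12
Mean of G1 + G2 = 19/2 + -12 = -5/2

-5/2


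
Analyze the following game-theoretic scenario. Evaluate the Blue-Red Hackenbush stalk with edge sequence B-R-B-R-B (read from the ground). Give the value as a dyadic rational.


Edges (from ground): B-R-B-R-B
By Berlekamp's sign-expansion rule, a Blue-Red Hackenbush stalk has the value of the surreal number whose sign sequence is the edge sequence with B -> + and R -> -.
Sign sequence: +-+-+
Trace the sign expansion in the surreal number tree, starting from 0:
Edge 1: B (sign +) -> bounds (0, +inf), value = 1
Edge 2: R (sign -) -> bounds (0, 1), value = 1/2
Edge 3: B (sign +) -> bounds (1/2, 1), value = 3/4
Edge 4: R (sign -) -> bounds (1/2, 3/4), value = 5/8
Edge 5: B (sign +) -> bounds (5/8, 3/4), value = 11/16
Game value = 11/16

11/16


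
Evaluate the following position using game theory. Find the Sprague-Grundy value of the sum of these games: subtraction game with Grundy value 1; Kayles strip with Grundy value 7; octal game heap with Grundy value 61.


By the Sprague-Grundy theorem, the Grundy value of a sum of games is the XOR of individual Grundy values.
subtraction game: Grundy value = 1. Running XOR: 0 XOR 1 = 1
Kayles strip: Grundy value = 7. Running XOR: 1 XOR 7 = 6
octal game heap: Grundy value = 61. Running XOR: 6 XOR 61 = 59
The combined Grundy value is 59.

59


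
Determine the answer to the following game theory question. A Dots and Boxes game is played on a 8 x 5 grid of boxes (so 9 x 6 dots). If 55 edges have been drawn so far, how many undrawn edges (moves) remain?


Grid: 8 x 5 boxes, i.e. 9 rows and 6 columns of dots.
Horizontal edges: (rows + 1) * cols = 9 * 5 = 45
Vertical edges: rows * (cols + 1) = 8 * 6 = 48
Total edges: 45 + 48 = 93
Edges drawn: 55
Remaining: 93 - 55 = 38

38
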